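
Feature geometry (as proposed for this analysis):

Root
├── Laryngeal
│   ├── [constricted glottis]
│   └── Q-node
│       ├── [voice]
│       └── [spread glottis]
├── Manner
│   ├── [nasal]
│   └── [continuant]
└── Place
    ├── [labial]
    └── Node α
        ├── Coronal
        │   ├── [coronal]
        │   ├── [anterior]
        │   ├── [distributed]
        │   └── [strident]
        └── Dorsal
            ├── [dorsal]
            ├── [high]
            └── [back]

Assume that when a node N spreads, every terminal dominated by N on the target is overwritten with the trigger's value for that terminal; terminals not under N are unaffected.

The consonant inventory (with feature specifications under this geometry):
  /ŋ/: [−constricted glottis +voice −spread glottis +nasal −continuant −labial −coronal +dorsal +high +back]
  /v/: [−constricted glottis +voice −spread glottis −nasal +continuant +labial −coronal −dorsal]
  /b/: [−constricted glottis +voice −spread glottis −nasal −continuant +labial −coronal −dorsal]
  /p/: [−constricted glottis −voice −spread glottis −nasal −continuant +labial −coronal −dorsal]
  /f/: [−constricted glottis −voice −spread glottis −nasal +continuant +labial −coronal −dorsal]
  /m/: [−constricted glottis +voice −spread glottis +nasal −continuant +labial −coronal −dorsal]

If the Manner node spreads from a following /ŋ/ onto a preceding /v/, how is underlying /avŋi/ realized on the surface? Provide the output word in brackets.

[amŋi]

Manner immediately or transitively dominates [nasal], [continuant].
After delinking /v/'s Manner and linking /ŋ/'s, the affected terminals become [+nasal], [−continuant]; [constricted glottis], [voice], [spread glottis], … (outside Manner) are retained from /v/.
Among the inventory, only /m/ has exactly this specification, giving the surface form [amŋi].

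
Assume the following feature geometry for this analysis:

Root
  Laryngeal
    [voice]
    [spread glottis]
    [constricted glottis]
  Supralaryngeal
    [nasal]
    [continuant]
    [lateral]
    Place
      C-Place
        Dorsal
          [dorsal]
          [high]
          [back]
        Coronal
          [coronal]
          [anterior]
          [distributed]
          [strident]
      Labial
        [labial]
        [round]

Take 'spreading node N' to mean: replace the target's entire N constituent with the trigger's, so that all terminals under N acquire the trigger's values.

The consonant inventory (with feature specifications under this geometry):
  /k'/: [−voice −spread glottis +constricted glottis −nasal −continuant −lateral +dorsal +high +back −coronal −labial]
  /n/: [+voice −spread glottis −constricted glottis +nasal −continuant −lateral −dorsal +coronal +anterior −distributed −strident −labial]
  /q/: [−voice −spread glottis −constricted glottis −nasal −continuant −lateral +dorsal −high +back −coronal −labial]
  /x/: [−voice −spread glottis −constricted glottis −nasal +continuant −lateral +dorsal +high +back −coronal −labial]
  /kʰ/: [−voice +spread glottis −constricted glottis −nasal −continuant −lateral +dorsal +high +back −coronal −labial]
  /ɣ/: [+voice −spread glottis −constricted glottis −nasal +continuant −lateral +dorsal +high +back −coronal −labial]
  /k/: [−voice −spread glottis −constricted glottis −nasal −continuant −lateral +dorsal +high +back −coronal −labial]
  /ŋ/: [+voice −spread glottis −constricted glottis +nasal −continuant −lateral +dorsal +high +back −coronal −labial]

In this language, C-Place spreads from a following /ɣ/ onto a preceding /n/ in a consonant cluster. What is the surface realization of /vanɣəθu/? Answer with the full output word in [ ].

[vaŋɣəθu]

The C-Place node dominates the terminals [dorsal], [high], [back], [coronal], [anterior], [distributed], [strident].
After delinking /n/'s C-Place and linking /ɣ/'s, the affected terminals become [+dorsal], [+high], [+back], [−coronal]; [voice], [spread glottis], [constricted glottis], … (outside C-Place) are retained from /n/.
The resulting bundle matches /ŋ/ in the inventory; substituting it for /n/ gives [vaŋɣəθu].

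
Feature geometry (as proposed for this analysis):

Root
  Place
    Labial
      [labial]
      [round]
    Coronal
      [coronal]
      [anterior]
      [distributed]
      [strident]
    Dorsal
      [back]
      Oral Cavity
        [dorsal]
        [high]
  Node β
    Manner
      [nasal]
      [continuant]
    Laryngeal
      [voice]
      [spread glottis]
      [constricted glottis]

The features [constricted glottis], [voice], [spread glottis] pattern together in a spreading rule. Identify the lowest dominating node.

[constricted glottis]: Root > Node β > Laryngeal > [constricted glottis].
[voice]: Root > Node β > Laryngeal > [voice].
[spread glottis]: Root > Node β > Laryngeal > [spread glottis].
The lowest node appearing on every path is Laryngeal; each proper daughter of Laryngeal fails to dominate at least one of the listed features.

Laryngeal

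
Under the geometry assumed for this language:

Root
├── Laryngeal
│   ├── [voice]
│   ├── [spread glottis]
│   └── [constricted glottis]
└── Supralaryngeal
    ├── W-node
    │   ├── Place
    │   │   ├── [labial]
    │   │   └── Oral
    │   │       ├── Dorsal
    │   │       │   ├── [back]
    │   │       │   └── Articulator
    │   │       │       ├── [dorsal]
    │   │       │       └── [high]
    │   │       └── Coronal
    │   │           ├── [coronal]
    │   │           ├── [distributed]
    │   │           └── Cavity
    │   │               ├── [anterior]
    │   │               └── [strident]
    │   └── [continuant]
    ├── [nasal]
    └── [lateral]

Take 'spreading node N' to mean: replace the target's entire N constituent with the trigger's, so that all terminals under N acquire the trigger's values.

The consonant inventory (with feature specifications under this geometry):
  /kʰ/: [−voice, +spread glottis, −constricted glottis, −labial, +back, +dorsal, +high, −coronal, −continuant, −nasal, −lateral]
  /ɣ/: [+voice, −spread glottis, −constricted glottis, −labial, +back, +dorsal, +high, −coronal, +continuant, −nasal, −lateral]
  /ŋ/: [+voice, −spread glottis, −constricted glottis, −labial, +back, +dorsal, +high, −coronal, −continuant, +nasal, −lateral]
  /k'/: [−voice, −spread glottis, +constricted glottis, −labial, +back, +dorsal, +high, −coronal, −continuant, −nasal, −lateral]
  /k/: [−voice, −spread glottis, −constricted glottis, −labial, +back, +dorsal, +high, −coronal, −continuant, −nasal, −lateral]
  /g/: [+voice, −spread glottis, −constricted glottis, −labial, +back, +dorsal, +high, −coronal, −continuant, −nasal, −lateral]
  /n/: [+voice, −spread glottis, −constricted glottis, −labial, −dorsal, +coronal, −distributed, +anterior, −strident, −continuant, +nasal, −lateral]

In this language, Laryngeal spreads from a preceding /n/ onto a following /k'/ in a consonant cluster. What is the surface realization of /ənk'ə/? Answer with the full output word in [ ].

Terminals under Laryngeal in this geometry: [voice], [spread glottis], [constricted glottis].
Spreading Laryngeal from /n/ onto /k'/ replaces those values with /n/'s: [+voice], [−spread glottis], [−constricted glottis]. Features outside Laryngeal ([labial], [back], [dorsal], …) stay as in /k'/.
This feature bundle is that of [g], so /ənk'ə/ surfaces as [əngə].

[əngə]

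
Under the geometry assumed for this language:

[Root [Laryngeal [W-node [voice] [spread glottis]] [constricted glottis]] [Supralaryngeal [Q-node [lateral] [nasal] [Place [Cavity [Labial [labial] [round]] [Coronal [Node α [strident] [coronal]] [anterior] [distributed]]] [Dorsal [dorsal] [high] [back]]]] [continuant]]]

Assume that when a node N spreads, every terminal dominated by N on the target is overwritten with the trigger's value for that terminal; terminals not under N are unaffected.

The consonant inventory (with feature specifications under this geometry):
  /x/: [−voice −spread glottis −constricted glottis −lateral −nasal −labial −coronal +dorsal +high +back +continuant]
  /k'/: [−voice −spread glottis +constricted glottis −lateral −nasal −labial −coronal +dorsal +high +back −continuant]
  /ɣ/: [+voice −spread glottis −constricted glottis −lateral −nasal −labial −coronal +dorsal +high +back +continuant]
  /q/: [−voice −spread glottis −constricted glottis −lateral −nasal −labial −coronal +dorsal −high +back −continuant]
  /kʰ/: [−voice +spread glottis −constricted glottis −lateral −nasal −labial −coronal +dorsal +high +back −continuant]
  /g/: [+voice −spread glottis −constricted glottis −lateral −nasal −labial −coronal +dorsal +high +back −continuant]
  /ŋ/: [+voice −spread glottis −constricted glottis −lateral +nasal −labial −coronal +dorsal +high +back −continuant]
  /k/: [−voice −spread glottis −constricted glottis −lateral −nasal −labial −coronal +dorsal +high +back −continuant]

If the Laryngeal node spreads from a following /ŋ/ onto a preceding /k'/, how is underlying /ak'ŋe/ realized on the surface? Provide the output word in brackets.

[agŋe]

Laryngeal immediately or transitively dominates [voice], [spread glottis], [constricted glottis].
Spreading Laryngeal from /ŋ/ onto /k'/ replaces those values with /ŋ/'s: [+voice], [−spread glottis], [−constricted glottis]. Features outside Laryngeal ([lateral], [nasal], [labial], …) stay as in /k'/.
Among the inventory, only /g/ has exactly this specification, giving the surface form [agŋe].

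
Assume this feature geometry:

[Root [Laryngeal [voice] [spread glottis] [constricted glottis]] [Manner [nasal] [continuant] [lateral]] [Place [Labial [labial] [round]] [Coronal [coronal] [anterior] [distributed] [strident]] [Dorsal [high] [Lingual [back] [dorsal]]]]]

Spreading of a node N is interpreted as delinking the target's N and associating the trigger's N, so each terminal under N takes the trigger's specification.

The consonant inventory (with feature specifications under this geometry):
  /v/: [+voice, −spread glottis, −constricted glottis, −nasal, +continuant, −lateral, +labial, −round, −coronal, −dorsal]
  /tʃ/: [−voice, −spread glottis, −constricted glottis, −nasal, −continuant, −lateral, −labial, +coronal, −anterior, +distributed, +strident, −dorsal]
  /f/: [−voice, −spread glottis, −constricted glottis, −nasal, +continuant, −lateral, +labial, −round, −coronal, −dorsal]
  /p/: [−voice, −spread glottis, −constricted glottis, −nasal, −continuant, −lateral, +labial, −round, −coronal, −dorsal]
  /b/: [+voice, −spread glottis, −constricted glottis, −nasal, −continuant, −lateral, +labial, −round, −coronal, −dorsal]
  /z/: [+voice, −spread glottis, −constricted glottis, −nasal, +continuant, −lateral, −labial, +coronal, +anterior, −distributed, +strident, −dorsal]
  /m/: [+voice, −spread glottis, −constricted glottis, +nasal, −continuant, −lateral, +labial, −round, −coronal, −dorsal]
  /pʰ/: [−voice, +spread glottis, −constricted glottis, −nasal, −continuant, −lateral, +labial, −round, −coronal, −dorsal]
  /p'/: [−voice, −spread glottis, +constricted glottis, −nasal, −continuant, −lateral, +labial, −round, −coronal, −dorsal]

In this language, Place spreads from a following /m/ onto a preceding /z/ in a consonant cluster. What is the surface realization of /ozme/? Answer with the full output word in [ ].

Terminals under Place in this geometry: [labial], [round], [coronal], [anterior], [distributed], [strident], [high], [back], [dorsal].
The target acquires /m/'s values for everything under Place — [+labial], [−round], [−coronal], [−dorsal] — while keeping its own [voice], [spread glottis], [constricted glottis], ….
The resulting bundle matches /v/ in the inventory; substituting it for /z/ gives [ovme].

[ovme]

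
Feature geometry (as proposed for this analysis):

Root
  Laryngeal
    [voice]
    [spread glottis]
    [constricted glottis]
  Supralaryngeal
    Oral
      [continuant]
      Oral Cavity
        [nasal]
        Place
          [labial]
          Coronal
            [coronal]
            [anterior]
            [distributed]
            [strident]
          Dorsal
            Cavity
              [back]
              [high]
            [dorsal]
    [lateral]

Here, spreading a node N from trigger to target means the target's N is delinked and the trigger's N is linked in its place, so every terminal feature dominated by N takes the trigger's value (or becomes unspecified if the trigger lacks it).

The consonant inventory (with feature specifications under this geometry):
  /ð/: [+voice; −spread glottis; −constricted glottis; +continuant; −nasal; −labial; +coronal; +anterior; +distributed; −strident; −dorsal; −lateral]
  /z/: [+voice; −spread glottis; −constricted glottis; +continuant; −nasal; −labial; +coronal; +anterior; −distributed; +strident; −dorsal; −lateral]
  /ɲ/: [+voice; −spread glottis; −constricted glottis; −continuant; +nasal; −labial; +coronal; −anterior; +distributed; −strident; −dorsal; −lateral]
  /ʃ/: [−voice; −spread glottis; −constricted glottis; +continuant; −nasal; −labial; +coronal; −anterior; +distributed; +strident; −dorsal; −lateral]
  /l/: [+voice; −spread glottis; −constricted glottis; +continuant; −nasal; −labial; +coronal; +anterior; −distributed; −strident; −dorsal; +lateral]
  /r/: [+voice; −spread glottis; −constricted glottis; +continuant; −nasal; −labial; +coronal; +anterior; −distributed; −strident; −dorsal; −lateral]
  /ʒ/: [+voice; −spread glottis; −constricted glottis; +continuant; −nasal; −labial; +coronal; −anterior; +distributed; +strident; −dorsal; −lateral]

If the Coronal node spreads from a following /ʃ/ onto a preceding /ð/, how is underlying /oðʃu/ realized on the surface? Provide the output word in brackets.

The Coronal node dominates the terminals [coronal], [anterior], [distributed], [strident].
The target acquires /ʃ/'s values for everything under Coronal — [+coronal], [−anterior], [+distributed], [+strident] — while keeping its own [voice], [spread glottis], [constricted glottis], ….
The resulting bundle matches /ʒ/ in the inventory; substituting it for /ð/ gives [oʒʃu].

[oʒʃu]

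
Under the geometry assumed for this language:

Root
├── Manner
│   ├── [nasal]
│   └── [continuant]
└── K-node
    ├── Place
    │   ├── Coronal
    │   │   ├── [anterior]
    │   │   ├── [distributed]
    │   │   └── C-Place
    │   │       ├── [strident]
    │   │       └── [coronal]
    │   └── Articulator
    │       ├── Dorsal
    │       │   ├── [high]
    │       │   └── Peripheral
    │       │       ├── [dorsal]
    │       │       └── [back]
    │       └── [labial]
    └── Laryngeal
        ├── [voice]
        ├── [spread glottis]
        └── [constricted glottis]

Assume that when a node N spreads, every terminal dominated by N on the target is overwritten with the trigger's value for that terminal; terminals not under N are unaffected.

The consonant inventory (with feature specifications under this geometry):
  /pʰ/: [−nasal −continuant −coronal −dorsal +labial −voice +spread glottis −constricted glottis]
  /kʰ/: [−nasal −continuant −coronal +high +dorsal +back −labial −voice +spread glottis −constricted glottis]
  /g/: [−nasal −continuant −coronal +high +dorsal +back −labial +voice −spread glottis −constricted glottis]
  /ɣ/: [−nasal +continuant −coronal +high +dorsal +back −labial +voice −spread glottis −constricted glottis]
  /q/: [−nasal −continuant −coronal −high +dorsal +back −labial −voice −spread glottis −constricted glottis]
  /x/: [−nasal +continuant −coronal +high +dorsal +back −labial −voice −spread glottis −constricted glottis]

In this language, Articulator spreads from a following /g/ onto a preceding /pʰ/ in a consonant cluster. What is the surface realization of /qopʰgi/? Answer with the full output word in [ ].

[qokʰgi]

Terminals under Articulator in this geometry: [high], [dorsal], [back], [labial].
After delinking /pʰ/'s Articulator and linking /g/'s, the affected terminals become [+high], [+dorsal], [+back], [−labial]; [nasal], [continuant], [coronal], … (outside Articulator) are retained from /pʰ/.
The resulting bundle matches /kʰ/ in the inventory; substituting it for /pʰ/ gives [qokʰgi].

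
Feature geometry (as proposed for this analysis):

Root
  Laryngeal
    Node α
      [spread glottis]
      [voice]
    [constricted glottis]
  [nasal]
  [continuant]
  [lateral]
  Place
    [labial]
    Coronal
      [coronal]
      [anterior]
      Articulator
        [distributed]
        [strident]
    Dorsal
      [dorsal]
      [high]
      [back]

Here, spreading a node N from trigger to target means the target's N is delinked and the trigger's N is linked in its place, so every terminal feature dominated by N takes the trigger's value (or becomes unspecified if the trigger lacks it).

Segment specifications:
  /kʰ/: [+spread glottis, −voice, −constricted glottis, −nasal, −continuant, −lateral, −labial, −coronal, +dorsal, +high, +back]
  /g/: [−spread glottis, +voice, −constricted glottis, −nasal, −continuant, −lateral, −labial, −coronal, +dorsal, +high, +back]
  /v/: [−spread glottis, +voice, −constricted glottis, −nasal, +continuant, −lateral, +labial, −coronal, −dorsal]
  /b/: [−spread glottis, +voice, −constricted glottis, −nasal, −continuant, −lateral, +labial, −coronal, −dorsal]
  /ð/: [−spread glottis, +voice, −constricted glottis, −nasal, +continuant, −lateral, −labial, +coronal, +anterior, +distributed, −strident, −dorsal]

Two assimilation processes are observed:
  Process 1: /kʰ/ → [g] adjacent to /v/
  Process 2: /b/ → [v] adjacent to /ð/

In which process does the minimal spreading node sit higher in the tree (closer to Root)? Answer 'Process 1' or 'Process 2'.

Process 2

In Process 1, [voice], [spread glottis] change, so the minimal spreading node is Node α at depth 2.
In Process 2, [continuant] changes, so the minimal spreading node is [continuant] at depth 1.
[continuant] (depth 1) sits above Node α (depth 2), making Process 2 the one with the higher spreading node.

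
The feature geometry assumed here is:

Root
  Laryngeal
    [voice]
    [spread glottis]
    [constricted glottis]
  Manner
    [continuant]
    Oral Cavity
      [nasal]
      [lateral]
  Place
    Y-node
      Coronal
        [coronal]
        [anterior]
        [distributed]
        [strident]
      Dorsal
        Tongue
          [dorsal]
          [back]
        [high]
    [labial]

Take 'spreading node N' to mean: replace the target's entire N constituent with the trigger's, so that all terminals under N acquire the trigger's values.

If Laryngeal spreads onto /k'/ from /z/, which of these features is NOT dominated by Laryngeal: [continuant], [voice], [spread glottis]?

[continuant]

Under this geometry, Laryngeal contains [voice], [spread glottis], [constricted glottis].
Of the listed options, [voice], [spread glottis] are among these and would be overwritten by spreading Laryngeal.
[continuant] is not within the Laryngeal subtree (it hangs from Manner), so /k'/'s [continuant] value survives.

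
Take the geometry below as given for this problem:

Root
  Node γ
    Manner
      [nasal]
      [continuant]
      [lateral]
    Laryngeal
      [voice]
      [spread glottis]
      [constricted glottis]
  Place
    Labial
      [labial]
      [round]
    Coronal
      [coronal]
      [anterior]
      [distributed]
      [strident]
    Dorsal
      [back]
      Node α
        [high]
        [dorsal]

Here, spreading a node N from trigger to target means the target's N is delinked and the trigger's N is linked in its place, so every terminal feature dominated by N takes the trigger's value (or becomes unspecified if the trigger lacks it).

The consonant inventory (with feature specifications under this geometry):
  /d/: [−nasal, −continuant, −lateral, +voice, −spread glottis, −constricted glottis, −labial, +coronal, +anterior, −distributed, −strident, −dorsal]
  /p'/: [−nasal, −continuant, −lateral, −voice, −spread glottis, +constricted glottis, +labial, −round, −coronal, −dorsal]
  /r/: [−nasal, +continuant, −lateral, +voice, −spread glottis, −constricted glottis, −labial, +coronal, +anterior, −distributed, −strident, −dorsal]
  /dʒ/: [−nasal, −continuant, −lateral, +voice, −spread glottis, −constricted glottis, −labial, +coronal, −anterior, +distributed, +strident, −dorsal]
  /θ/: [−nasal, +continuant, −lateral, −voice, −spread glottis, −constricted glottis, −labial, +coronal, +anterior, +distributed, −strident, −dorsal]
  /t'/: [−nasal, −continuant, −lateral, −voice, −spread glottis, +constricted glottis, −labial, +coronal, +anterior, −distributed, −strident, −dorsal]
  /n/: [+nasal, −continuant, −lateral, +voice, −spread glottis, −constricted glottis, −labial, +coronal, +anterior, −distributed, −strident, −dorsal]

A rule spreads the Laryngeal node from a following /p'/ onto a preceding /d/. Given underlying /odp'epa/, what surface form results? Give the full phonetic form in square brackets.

Terminals under Laryngeal in this geometry: [voice], [spread glottis], [constricted glottis].
After delinking /d/'s Laryngeal and linking /p'/'s, the affected terminals become [−voice], [−spread glottis], [+constricted glottis]; [nasal], [continuant], [lateral], … (outside Laryngeal) are retained from /d/.
This feature bundle is that of [t'], so /odp'epa/ surfaces as [ot'p'epa].

[ot'p'epa]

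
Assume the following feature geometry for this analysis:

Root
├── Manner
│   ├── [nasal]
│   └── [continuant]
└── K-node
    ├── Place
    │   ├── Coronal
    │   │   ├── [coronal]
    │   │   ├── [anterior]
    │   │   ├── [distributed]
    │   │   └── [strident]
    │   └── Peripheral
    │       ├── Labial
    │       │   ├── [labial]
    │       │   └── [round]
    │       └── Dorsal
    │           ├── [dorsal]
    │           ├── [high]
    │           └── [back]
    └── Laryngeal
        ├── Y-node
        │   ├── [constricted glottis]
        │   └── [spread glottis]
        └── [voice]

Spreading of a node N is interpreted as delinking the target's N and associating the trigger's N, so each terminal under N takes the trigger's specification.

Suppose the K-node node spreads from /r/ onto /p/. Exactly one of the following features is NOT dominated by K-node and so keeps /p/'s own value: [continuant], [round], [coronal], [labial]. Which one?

The terminals dominated by K-node are [coronal], [anterior], [distributed], [strident], [labial], [round], [dorsal], [high], [back], [constricted glottis], [spread glottis], [voice].
Of the listed options, [round], [labial], [coronal] are among these and would be overwritten by spreading K-node.
[continuant] attaches under Manner, not under K-node, so /p/ retains its own value for [continuant].

[continuant]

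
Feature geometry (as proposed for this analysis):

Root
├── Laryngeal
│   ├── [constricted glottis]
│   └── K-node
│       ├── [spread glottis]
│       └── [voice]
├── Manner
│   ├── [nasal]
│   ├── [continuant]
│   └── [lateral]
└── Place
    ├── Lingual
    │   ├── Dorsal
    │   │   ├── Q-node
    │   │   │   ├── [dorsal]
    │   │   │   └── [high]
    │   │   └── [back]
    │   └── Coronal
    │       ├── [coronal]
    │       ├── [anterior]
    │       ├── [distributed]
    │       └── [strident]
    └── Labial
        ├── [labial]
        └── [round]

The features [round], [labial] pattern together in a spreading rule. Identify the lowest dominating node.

Labial

[round] is immediately dominated by Labial.
[labial] is immediately dominated by Labial.
Labial is the lowest common ancestor — every listed feature sits under it, and no single subconstituent of Labial covers them all.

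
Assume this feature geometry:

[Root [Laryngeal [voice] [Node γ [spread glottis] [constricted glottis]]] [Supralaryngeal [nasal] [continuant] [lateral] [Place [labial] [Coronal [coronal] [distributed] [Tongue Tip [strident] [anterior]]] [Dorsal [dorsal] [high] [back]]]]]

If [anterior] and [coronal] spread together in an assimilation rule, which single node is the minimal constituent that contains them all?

[anterior] lies under Tongue Tip (below Supralaryngeal).
[coronal]: Root → Supralaryngeal → Place → Coronal → [coronal].
Coronal is the lowest common ancestor — every listed feature sits under it, and no single subconstituent of Coronal covers them all.

Coronal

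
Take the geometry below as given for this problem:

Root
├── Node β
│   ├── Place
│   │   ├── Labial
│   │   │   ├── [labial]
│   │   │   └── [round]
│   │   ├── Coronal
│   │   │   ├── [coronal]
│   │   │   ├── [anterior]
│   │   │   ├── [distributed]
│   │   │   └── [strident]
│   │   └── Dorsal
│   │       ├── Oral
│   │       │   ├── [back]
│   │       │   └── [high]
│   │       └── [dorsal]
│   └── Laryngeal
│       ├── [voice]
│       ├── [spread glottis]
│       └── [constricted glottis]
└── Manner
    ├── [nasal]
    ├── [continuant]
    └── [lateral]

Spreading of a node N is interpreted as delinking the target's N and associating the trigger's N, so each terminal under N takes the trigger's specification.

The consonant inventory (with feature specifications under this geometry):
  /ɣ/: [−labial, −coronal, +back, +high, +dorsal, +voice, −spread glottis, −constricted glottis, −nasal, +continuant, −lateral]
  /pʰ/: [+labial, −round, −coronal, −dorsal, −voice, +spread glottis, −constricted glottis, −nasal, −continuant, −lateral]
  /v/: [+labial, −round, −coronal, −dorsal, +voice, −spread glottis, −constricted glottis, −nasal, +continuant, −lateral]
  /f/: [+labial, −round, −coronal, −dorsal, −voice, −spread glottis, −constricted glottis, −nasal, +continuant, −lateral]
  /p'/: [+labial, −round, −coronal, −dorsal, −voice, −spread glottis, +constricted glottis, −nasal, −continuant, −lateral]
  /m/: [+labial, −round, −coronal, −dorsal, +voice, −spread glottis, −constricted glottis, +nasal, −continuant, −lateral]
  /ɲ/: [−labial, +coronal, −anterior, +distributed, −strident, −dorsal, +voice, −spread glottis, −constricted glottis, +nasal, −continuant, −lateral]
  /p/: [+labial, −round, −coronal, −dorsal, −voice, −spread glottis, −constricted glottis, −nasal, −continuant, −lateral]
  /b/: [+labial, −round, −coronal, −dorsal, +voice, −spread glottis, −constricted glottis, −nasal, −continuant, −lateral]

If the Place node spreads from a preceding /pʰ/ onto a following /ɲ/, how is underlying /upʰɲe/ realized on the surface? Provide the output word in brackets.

Terminals under Place in this geometry: [labial], [round], [coronal], [anterior], [distributed], [strident], [back], [high], [dorsal].
Spreading Place from /pʰ/ onto /ɲ/ replaces those values with /pʰ/'s: [+labial], [−round], [−coronal], [−dorsal]. Features outside Place ([voice], [spread glottis], [constricted glottis], …) stay as in /ɲ/.
This feature bundle is that of [m], so /upʰɲe/ surfaces as [upʰme].

[upʰme]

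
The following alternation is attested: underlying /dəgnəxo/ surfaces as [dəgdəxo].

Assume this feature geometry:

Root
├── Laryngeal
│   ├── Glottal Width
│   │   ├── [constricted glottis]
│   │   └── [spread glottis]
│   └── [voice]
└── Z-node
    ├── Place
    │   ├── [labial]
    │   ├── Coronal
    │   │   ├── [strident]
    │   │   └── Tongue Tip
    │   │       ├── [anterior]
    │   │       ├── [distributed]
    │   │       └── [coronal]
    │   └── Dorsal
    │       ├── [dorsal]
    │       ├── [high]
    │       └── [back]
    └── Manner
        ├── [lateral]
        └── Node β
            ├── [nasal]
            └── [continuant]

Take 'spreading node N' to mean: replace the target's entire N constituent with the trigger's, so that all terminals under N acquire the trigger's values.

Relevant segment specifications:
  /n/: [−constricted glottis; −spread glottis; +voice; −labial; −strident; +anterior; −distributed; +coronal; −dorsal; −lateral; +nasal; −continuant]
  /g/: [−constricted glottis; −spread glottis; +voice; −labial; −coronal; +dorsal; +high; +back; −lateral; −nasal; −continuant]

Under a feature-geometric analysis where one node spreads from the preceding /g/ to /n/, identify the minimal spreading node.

[nasal]

Comparing /n/ with its surface form [d], the only feature that changes is [nasal].
Since just one terminal is affected and it takes /g/'s value, spreading the terminal [nasal] alone is sufficient and minimal.
[coronal], [dorsal] stay as in /n/ although /g/ differs there, so no node dominating them spread; among the remaining candidates [nasal] is the lowest that derives the output.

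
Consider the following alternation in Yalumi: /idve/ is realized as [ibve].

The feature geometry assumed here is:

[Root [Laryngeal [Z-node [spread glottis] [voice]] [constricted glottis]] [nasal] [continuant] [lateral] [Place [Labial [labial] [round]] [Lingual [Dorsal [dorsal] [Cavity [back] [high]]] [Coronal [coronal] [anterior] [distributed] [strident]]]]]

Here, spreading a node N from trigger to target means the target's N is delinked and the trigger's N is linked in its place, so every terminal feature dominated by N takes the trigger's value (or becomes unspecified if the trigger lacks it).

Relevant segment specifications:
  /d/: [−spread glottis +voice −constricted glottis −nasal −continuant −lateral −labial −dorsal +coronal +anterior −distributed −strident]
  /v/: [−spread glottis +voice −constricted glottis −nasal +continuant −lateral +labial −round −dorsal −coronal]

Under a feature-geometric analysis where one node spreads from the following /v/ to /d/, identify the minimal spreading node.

Place

/d/ and [b] differ in [labial], [round], [coronal], [anterior], [distributed], [strident]; every other specified feature is identical.
Tracing each changed feature up the tree, the paths first meet at Place; any lower node misses at least one of them.
If Place spreads, every terminal under it takes /v/'s value, producing [b] as observed.
Since [continuant] is preserved even though /v/ disagrees there, no node above Place spread.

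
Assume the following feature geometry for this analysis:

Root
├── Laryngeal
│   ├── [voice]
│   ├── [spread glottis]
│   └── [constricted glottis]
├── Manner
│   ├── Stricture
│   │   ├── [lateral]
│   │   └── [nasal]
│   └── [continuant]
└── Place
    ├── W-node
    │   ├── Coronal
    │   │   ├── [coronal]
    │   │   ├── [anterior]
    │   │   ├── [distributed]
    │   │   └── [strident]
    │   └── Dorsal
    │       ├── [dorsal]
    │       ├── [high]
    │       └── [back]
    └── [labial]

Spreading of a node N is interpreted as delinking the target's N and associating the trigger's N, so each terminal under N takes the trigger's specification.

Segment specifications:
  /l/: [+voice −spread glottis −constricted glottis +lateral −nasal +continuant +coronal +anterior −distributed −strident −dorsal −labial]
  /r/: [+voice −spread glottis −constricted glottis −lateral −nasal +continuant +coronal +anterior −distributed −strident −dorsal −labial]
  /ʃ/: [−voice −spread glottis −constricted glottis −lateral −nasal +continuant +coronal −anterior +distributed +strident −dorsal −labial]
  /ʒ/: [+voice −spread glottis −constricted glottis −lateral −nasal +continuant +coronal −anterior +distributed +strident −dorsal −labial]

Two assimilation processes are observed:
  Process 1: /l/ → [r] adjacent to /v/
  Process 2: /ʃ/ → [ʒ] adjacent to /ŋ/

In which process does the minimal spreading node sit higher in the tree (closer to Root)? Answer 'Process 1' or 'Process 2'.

Process 2

Process 1: the feature that changes is [lateral]; the minimal node is [lateral] (depth 3).
Process 2 alters [voice]; the lowest dominating node is [voice] (depth 2 from Root).
[voice] (depth 2) sits above [lateral] (depth 3), making Process 2 the one with the higher spreading node.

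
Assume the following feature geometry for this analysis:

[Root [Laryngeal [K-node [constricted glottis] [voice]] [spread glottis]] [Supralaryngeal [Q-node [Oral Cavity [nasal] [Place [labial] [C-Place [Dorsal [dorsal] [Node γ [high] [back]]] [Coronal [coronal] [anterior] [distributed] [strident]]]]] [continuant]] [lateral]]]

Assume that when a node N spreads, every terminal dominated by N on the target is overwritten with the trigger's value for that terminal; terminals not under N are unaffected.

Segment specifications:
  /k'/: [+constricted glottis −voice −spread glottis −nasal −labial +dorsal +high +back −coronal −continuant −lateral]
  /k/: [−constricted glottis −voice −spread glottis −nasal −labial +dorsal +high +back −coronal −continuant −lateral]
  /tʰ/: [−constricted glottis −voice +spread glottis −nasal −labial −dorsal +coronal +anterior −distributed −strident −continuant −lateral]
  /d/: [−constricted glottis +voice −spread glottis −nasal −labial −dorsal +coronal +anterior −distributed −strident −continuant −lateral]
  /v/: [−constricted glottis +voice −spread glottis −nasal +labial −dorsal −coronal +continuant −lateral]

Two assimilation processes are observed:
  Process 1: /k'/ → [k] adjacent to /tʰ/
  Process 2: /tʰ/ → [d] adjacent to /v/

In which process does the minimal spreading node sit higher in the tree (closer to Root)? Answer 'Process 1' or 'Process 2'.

Process 2

Process 1 alters [constricted glottis]; the lowest dominating node is [constricted glottis] (depth 3 from Root).
Process 2 alters [voice], [spread glottis]; the lowest common ancestor is Laryngeal (depth 1 from Root).
Laryngeal is closer to Root than [constricted glottis], so Process 2 spreads the higher node.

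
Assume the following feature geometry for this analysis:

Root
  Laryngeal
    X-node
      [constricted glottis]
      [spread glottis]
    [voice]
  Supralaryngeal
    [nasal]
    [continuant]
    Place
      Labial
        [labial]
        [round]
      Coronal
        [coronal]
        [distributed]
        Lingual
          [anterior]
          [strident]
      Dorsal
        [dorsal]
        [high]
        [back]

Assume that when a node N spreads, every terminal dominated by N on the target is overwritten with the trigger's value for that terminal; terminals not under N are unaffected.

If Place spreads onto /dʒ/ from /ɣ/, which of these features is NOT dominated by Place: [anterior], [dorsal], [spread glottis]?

The terminals dominated by Place are [labial], [round], [coronal], [distributed], [anterior], [strident], [dorsal], [high], [back].
Spreading Place replaces [anterior], [dorsal] with the trigger's values, since each sits inside the Place constituent.
[spread glottis] attaches under X-node, not under Place, so /dʒ/ retains its own value for [spread glottis].

[spread glottis]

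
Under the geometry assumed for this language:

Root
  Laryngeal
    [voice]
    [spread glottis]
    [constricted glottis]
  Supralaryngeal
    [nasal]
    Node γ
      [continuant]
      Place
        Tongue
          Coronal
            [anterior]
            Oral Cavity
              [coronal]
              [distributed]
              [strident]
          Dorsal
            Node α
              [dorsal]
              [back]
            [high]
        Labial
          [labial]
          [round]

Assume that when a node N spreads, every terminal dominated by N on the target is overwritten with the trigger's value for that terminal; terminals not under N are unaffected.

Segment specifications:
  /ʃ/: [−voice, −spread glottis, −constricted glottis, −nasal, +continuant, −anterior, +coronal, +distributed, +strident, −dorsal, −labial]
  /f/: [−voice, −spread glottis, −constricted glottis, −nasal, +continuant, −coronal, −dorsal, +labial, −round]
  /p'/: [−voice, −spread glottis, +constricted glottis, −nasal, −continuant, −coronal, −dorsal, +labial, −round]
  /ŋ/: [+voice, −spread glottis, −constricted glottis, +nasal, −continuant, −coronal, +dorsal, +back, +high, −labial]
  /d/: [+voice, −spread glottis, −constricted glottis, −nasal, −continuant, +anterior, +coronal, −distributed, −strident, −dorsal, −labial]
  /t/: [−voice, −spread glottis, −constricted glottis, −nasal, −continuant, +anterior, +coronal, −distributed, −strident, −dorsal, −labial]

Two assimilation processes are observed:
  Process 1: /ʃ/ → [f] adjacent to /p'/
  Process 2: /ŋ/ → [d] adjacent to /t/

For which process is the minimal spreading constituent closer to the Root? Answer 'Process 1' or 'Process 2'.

Process 2

In Process 1, [labial], [round], [coronal], [anterior], [distributed], [strident] change, so the minimal spreading node is Place at depth 3.
Process 2: the features that change are [nasal], [coronal], [anterior], [distributed], [strident], [dorsal], [high], [back]; the minimal node is Supralaryngeal (depth 1).
Depth 1 < depth 3; Process 2 involves the structurally higher constituent Supralaryngeal.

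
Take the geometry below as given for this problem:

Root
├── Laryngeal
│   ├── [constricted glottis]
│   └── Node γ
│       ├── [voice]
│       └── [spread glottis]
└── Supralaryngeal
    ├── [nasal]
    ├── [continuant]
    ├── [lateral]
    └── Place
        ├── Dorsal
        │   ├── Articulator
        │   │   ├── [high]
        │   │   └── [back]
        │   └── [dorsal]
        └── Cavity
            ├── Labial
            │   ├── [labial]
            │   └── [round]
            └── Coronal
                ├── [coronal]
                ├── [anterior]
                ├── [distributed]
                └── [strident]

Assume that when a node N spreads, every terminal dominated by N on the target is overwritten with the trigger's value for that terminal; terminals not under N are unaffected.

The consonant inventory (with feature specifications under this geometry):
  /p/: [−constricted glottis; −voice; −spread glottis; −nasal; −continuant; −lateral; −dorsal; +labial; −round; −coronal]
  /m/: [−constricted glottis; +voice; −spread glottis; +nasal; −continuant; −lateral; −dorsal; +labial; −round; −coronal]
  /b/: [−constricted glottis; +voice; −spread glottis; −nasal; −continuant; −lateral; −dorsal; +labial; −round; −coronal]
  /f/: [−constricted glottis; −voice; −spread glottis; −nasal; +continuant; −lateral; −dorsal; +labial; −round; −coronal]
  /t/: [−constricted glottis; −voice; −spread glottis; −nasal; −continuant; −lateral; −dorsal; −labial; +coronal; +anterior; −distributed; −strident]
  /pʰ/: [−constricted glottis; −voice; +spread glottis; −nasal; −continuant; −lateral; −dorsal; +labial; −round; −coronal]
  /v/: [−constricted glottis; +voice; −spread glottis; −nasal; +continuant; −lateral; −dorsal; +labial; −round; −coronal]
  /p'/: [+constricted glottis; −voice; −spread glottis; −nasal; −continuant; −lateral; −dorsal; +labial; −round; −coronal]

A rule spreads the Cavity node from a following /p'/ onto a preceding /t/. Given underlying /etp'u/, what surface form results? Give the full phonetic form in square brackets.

[epp'u]

Cavity immediately or transitively dominates [labial], [round], [coronal], [anterior], [distributed], [strident].
Spreading Cavity from /p'/ onto /t/ replaces those values with /p'/'s: [+labial], [−round], [−coronal]. Features outside Cavity ([constricted glottis], [voice], [spread glottis], …) stay as in /t/.
The resulting bundle matches /p/ in the inventory; substituting it for /t/ gives [epp'u].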